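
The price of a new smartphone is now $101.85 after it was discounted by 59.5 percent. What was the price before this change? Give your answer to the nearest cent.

$251.48

The overall multiplier applied was 0.405.
So the original price was $101.85 ÷ 0.405 ≈ $251.48.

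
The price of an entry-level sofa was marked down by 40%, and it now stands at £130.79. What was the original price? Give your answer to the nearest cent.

The overall multiplier applied was 0.6.
So the original price was £130.79 ÷ 0.6 ≈ £217.98.

£217.98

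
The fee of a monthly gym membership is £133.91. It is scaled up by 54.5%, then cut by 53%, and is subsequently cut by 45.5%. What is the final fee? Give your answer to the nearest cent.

£53.00

54.5% increase: £133.91 × 1.545 = £206.89095.
After the 53% decrease: £206.89095 × 0.47 = £97.2387465.
45.5% decrease: £97.2387465 × 0.545 = £52.9951168425 ≈ £53.00.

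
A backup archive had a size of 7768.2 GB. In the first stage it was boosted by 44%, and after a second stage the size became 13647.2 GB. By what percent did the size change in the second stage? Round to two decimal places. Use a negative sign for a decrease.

After the first stage: 7768.2 × 1.44 = 11186.208.
Second-stage multiplier: 13647.2 ÷ 11186.208 ≈ 1.220002.
That is a change of 22.00%.

22.00%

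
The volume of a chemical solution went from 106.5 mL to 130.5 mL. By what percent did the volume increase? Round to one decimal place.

Change: 130.5 − 106.5 = 24.0.
Relative to the original: 24.0 ÷ 106.5 ≈ 22.5%.
So the volume increased by 22.5%.

22.5%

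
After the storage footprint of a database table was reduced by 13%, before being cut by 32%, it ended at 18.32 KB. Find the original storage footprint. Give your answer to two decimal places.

The overall multiplier applied was 0.87 × 0.68 = 0.5916.
So the original storage footprint was 18.32 ÷ 0.5916 ≈ 30.97 KB.

30.97 KB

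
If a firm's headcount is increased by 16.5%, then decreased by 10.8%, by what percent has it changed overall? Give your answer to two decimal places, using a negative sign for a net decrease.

A 16.5% increase multiplies by 1.165.
Then a 10.8% decrease: 1.165 × 0.892 = 1.03918.
Overall factor 1.03918, i.e. 3.92%.

3.92%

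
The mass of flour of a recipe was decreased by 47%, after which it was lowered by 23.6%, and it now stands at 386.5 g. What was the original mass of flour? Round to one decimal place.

954.5 g

The overall multiplier applied was 0.53 × 0.764 = 0.40492.
So the original mass of flour was 386.5 ÷ 0.40492 ≈ 954.5 g.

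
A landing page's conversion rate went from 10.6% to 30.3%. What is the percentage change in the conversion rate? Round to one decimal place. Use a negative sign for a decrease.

The change is 30.3 − 10.6 = 19.7 percentage points.
Relative to the original 10.6%, that is 19.7 ÷ 10.6 ≈ 185.8%.

185.8%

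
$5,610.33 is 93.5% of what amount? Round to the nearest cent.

$5,610.33 ÷ 0.935 ≈ $6,000.35.

$6,000.35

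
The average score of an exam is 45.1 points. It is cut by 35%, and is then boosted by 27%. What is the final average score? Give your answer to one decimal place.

After the 35% decrease: 45.1 × 0.65 = 29.315.
Apply the 27% increase: 29.315 × 1.27 = 37.23005 ≈ 37.2.

37.2 points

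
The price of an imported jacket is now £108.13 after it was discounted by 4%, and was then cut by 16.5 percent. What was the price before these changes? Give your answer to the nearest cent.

£134.89

The overall multiplier applied was 0.96 × 0.835 = 0.8016.
So the original price was £108.13 ÷ 0.8016 ≈ £134.89.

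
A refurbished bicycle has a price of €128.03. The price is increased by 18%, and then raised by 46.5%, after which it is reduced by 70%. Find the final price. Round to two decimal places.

€66.40

18% increase: €128.03 × 1.18 = €151.0754.
46.5% increase: €151.0754 × 1.465 = €221.325461.
After the 70% decrease: €221.325461 × 0.3 = €66.3976383 ≈ €66.40.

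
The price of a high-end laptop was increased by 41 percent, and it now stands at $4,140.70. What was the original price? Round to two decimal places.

$2,936.67

The overall multiplier applied was 1.41.
So the original price was $4,140.70 ÷ 1.41 ≈ $2,936.67.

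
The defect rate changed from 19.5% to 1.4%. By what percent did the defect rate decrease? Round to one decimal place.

The change is 1.4 − 19.5 = -18.1 percentage points.
Relative to the original 19.5%, that is -18.1 ÷ 19.5 ≈ -92.8%.
So the defect rate fell by 92.8%.

92.8%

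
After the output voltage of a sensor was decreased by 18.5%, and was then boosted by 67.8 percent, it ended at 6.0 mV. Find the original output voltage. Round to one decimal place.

4.4 mV

The overall multiplier applied was 0.815 × 1.678 = 1.36757.
So the original output voltage was 6.0 ÷ 1.36757 ≈ 4.4 mV.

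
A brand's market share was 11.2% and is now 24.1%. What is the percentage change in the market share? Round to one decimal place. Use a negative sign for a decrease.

The change is 24.1 − 11.2 = 12.9 percentage points.
Relative to the original 11.2%, that is 12.9 ÷ 11.2 ≈ 115.2%.

115.2%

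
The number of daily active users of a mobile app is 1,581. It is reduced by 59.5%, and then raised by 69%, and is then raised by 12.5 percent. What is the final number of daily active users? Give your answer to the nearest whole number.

1,217

59.5% decrease: 1,581 × 0.405 = 640.305.
Apply the 69% increase: 640.305 × 1.69 = 1082.11545.
Apply the 12.5% increase: 1082.11545 × 1.125 = 1217.37988125 ≈ 1,217.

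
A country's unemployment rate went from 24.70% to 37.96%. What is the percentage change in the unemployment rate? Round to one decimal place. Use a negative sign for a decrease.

53.7%

The change is 37.96 − 24.70 = 13.26 percentage points.
Relative to the original 24.70%, that is 13.26 ÷ 24.70 ≈ 53.7%.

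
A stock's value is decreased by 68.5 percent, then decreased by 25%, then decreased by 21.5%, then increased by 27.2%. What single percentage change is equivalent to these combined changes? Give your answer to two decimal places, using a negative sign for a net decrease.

-76.41%

A 68.5% decrease multiplies by 0.315.
Then a 25% decrease: 0.315 × 0.75 = 0.23625.
Then a 21.5% decrease: 0.23625 × 0.785 = 0.18545625.
Then a 27.2% increase: 0.18545625 × 1.272 = 0.23590035.
Overall factor 0.23590035, i.e. -76.41%.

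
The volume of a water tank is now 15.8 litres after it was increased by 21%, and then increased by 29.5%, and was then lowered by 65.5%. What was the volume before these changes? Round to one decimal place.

29.2 litres

The overall multiplier applied was 1.21 × 1.295 × 0.345 = 0.54059775.
So the original volume was 15.8 ÷ 0.54059775 ≈ 29.2 litres.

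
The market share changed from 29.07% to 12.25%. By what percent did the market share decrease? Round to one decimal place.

The change is 12.25 − 29.07 = -16.82 percentage points.
Relative to the original 29.07%, that is -16.82 ÷ 29.07 ≈ -57.9%.
So the market share fell by 57.9%.

57.9%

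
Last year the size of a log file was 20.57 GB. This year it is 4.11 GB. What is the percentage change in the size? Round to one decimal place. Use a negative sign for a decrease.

Change: 4.11 − 20.57 = -16.46.
Relative to the original: -16.46 ÷ 20.57 ≈ -80.0%.

-80.0%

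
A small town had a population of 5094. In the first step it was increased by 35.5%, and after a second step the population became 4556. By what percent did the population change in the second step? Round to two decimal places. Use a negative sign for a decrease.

-33.99%

After the first step: 5094 × 1.355 = 6902.37.
Second-step multiplier: 4556 ÷ 6902.37 ≈ 0.660063.
That is a change of -33.99%.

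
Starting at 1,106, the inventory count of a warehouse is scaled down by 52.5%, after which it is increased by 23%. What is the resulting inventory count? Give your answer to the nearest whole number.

Each change multiplies by a factor: 0.475 × 1.23 = 0.58425.
1,106 × 0.58425 = 646.1805 ≈ 646.

646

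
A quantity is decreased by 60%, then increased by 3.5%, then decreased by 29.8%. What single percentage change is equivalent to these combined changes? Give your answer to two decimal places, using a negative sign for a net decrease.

The combined multiplier is 0.4 × 1.035 × 0.702 = 0.290628.
That corresponds to a decrease of 70.94%.

-70.94%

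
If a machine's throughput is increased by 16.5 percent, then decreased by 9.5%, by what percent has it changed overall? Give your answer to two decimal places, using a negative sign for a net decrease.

5.43%

The combined multiplier is 1.165 × 0.905 = 1.054325.
That corresponds to an increase of 5.43%.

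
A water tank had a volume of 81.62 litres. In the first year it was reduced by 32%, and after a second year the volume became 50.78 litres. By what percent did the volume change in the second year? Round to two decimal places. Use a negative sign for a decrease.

After the first year: 81.62 × 0.68 = 55.5016.
Second-year multiplier: 50.78 ÷ 55.5016 ≈ 0.914929.
That is a change of -8.51%.

-8.51%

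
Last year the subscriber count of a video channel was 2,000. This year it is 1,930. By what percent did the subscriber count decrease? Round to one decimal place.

Change: 1,930 − 2,000 = -70.
Relative to the original: -70 ÷ 2,000 = -3.5%.
So the subscriber count decreased by 3.5%.

3.5%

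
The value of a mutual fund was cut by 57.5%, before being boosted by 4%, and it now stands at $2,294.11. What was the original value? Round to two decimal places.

Undoing the 4% increase: $2,294.11 ÷ 1.04 = $2205.875.
Undoing the 57.5% decrease: $2205.875 ÷ 0.425 ≈ $5,190.29.

$5,190.29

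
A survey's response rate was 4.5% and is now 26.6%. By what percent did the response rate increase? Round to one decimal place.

491.1%

The change is 26.6 − 4.5 = 22.1 percentage points.
Relative to the original 4.5%, that is 22.1 ÷ 4.5 ≈ 491.1%.
So the response rate rose by 491.1%.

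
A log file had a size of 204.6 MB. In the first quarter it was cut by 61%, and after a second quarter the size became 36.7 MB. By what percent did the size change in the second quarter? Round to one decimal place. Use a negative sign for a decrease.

-54.0%

After the first quarter: 204.6 × 0.39 = 79.794.
Second-quarter multiplier: 36.7 ÷ 79.794 ≈ 0.45993.
That is a change of -54.0%.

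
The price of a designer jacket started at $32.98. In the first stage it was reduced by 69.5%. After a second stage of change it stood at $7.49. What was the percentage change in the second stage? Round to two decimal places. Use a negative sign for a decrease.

After the first stage: $32.98 × 0.305 = $10.0589.
Second-stage multiplier: $7.49 ÷ $10.0589 ≈ 0.744614.
That is a change of -25.54%.

-25.54%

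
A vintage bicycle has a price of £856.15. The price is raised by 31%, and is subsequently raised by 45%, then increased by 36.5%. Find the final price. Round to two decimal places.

£2219.84

Apply the 31% increase: £856.15 × 1.31 = £1121.5565.
Apply the 45% increase: £1121.5565 × 1.45 = £1626.256925.
36.5% increase: £1626.256925 × 1.365 = £2219.840702625 ≈ £2219.84.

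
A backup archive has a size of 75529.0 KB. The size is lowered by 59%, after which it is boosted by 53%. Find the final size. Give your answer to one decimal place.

47379.3 KB

59% decrease: 75529.0 × 0.41 = 30966.89.
Apply the 53% increase: 30966.89 × 1.53 = 47379.3417 ≈ 47379.3.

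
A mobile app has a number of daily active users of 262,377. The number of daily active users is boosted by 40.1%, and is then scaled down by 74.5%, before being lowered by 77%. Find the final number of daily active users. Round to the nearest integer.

21,559

Each change multiplies by a factor: 1.401 × 0.255 × 0.23 = 0.08216865.
262,377 × 0.08216865 = 21559.16388105 ≈ 21,559.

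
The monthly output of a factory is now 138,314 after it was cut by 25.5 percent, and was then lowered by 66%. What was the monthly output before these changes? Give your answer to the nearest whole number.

546,048

Undoing the 66% decrease: 138,314 ÷ 0.34 ≈ 406805.882353.
Undoing the 25.5% decrease: 406805.882353 ÷ 0.745 ≈ 546,048.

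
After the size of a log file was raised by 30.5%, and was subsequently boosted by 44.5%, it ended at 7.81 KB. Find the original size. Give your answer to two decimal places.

Undoing the 44.5% increase: 7.81 ÷ 1.445 ≈ 5.404844.
Undoing the 30.5% increase: 5.404844 ÷ 1.305 ≈ 4.14 KB.

4.14 KB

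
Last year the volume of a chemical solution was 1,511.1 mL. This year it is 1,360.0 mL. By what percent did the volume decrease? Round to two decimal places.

Change: 1,360.0 − 1,511.1 = -151.1.
Relative to the original: -151.1 ÷ 1,511.1 ≈ -10.00%.
So the volume decreased by 10.00%.

10.00%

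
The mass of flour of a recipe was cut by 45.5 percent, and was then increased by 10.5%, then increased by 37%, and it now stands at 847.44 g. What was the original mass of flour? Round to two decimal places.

Undoing the 37% increase: 847.44 ÷ 1.37 ≈ 618.569343.
Undoing the 10.5% increase: 618.569343 ÷ 1.105 ≈ 559.791261.
Undoing the 45.5% decrease: 559.791261 ÷ 0.545 ≈ 1027.14 g.

1027.14 g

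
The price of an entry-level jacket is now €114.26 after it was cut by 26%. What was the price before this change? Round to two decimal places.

€154.41

The overall multiplier applied was 0.74.
So the original price was €114.26 ÷ 0.74 ≈ €154.41.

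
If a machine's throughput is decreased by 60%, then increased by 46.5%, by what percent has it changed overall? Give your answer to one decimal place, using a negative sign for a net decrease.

-41.4%

The combined multiplier is 0.4 × 1.465 = 0.586.
That corresponds to a decrease of 41.4%.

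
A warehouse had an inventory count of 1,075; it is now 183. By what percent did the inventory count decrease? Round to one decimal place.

Change: 183 − 1,075 = -892.
Relative to the original: -892 ÷ 1,075 ≈ -83.0%.
So the inventory count decreased by 83.0%.

83.0%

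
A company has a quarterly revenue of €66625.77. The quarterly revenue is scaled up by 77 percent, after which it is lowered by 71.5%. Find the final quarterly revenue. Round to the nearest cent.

€33609.37

77% increase: €66625.77 × 1.77 = €117927.6129.
Apply the 71.5% decrease: €117927.6129 × 0.285 = €33609.3696765 ≈ €33609.37.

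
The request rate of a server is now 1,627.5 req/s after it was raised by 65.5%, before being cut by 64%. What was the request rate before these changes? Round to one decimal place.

2,731.6 req/s

Undoing the 64% decrease: 1,627.5 ÷ 0.36 ≈ 4520.833333.
Undoing the 65.5% increase: 4520.833333 ÷ 1.655 ≈ 2,731.6 req/s.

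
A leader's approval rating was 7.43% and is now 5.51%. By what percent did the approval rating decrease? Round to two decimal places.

25.84%

The change is 5.51 − 7.43 = -1.92 percentage points.
Relative to the original 7.43%, that is -1.92 ÷ 7.43 ≈ -25.84%.
So the approval rating fell by 25.84%.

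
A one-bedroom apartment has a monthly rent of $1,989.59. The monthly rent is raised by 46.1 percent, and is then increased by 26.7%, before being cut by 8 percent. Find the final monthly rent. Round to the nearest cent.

$3,388.27

Apply the 46.1% increase: $1,989.59 × 1.461 = $2906.79099.
26.7% increase: $2906.79099 × 1.267 = $3682.90418433.
Apply the 8% decrease: $3682.90418433 × 0.92 = $3388.2718495836 ≈ $3,388.27.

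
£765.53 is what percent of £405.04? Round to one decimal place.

£765.53 ÷ £405.04 ≈ 189.0%.

189.0%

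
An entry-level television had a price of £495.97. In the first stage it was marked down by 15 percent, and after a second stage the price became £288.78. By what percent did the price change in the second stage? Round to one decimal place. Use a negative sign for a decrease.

-31.5%

After the first stage: £495.97 × 0.85 = £421.5745.
Second-stage multiplier: £288.78 ÷ £421.5745 ≈ 0.685.
That is a change of -31.5%.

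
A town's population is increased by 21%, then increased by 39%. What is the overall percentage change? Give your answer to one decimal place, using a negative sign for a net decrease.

The combined multiplier is 1.21 × 1.39 = 1.6819.
That corresponds to an increase of 68.2%.

68.2%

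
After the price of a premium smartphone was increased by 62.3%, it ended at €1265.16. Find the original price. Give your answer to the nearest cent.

The overall multiplier applied was 1.623.
So the original price was €1265.16 ÷ 1.623 ≈ €779.52.

€779.52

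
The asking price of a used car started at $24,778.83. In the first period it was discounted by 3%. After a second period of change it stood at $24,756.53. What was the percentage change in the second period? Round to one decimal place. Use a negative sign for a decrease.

3.0%

After the first period: $24,778.83 × 0.97 = $24035.4651.
Second-period multiplier: $24,756.53 ÷ $24035.4651 ≈ 1.03.
That is a change of 3.0%.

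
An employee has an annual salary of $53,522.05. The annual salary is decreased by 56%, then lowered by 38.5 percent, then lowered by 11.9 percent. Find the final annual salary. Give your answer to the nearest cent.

Each change multiplies by a factor: 0.44 × 0.615 × 0.881 = 0.2383986.
$53,522.05 × 0.2383986 = $12759.58178913 ≈ $12,759.58.

$12,759.58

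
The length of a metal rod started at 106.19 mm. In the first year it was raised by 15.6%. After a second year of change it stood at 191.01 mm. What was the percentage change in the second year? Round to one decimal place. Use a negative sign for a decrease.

After the first year: 106.19 × 1.156 = 122.75564.
Second-year multiplier: 191.01 ÷ 122.75564 ≈ 1.55602.
That is a change of 55.6%.

55.6%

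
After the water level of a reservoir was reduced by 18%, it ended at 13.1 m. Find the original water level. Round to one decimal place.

The overall multiplier applied was 0.82.
So the original water level was 13.1 ÷ 0.82 ≈ 16.0 m.

16.0 m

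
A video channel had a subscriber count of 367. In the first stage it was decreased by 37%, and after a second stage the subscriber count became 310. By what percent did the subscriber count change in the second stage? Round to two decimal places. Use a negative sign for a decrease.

34.08%

After the first stage: 367 × 0.63 = 231.21.
Second-stage multiplier: 310 ÷ 231.21 ≈ 1.340772.
That is a change of 34.08%.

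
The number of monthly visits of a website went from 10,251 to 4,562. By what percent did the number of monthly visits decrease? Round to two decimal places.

55.50%

Change: 4,562 − 10,251 = -5,689.
Relative to the original: -5,689 ÷ 10,251 ≈ -55.50%.
So the number of monthly visits decreased by 55.50%.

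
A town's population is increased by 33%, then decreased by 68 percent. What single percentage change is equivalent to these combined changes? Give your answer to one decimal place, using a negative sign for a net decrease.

-57.4%

The combined multiplier is 1.33 × 0.32 = 0.4256.
That corresponds to a decrease of 57.4%.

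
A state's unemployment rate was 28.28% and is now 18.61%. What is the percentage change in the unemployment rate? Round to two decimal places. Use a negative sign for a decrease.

-34.19%

The change is 18.61 − 28.28 = -9.67 percentage points.
Relative to the original 28.28%, that is -9.67 ÷ 28.28 ≈ -34.19%.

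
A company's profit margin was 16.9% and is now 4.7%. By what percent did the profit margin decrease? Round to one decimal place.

72.2%

The change is 4.7 − 16.9 = -12.2 percentage points.
Relative to the original 16.9%, that is -12.2 ÷ 16.9 ≈ -72.2%.
So the profit margin fell by 72.2%.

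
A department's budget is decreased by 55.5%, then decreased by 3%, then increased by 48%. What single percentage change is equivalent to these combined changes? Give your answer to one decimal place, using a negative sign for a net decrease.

A 55.5% decrease multiplies by 0.445.
Then a 3% decrease: 0.445 × 0.97 = 0.43165.
Then a 48% increase: 0.43165 × 1.48 = 0.638842.
Overall factor 0.638842, i.e. -36.1%.

-36.1%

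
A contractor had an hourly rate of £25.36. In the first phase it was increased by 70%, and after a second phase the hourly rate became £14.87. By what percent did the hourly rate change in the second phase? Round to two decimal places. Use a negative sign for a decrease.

-65.51%

After the first phase: £25.36 × 1.7 = £43.112.
Second-phase multiplier: £14.87 ÷ £43.112 ≈ 0.344916.
That is a change of -65.51%.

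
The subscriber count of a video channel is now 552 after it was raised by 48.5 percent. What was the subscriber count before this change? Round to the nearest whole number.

372

The overall multiplier applied was 1.485.
So the original subscriber count was 552 ÷ 1.485 ≈ 372.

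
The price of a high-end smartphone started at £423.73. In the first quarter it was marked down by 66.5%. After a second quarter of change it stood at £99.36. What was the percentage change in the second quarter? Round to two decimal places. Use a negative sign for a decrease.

-30.00%

After the first quarter: £423.73 × 0.335 = £141.94955.
Second-quarter multiplier: £99.36 ÷ £141.94955 ≈ 0.699967.
That is a change of -30.00%.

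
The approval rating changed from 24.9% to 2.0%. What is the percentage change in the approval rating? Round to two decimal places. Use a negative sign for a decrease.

-91.97%

The change is 2.0 − 24.9 = -22.9 percentage points.
Relative to the original 24.9%, that is -22.9 ÷ 24.9 ≈ -91.97%.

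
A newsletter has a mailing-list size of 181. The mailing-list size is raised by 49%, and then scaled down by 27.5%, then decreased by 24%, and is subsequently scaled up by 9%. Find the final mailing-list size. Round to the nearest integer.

162

Each change multiplies by a factor: 1.49 × 0.725 × 0.76 × 1.09 = 0.8948791.
181 × 0.8948791 = 161.9731171 ≈ 162.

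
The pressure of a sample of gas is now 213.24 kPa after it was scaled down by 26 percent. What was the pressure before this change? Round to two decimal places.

288.16 kPa

The overall multiplier applied was 0.74.
So the original pressure was 213.24 ÷ 0.74 ≈ 288.16 kPa.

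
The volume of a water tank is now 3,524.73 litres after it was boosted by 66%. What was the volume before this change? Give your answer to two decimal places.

The overall multiplier applied was 1.66.
So the original volume was 3,524.73 ÷ 1.66 ≈ 2,123.33 litres.

2,123.33 litres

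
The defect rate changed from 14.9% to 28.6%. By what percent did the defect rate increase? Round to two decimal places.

91.95%

The change is 28.6 − 14.9 = 13.7 percentage points.
Relative to the original 14.9%, that is 13.7 ÷ 14.9 ≈ 91.95%.
So the defect rate rose by 91.95%.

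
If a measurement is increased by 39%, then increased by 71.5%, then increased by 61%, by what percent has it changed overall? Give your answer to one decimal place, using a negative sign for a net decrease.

A 39% increase multiplies by 1.39.
Then a 71.5% increase: 1.39 × 1.715 = 2.38385.
Then a 61% increase: 2.38385 × 1.61 = 3.8379985.
Overall factor 3.8379985, i.e. 283.8%.

283.8%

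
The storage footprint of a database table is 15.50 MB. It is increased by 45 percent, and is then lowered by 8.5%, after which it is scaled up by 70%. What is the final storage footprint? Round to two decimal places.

34.96 MB

Each change multiplies by a factor: 1.45 × 0.915 × 1.7 = 2.255475.
15.50 × 2.255475 = 34.9598625 ≈ 34.96.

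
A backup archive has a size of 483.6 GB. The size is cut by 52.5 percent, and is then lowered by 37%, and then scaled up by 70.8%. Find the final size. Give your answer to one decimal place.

247.2 GB

Apply the 52.5% decrease: 483.6 × 0.475 = 229.71.
37% decrease: 229.71 × 0.63 = 144.7173.
After the 70.8% increase: 144.7173 × 1.708 = 247.1771484 ≈ 247.2.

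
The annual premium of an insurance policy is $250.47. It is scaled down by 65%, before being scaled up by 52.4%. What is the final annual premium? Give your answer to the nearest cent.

Apply the 65% decrease: $250.47 × 0.35 = $87.6645.
Apply the 52.4% increase: $87.6645 × 1.524 = $133.600698 ≈ $133.60.

$133.60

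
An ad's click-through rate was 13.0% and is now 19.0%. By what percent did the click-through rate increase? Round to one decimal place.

The change is 19.0 − 13.0 = 6.0 percentage points.
Relative to the original 13.0%, that is 6.0 ÷ 13.0 ≈ 46.2%.
So the click-through rate rose by 46.2%.

46.2%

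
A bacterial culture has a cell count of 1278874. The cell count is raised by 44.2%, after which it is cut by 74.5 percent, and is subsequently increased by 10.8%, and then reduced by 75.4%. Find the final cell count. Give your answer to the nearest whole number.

128176

Each change multiplies by a factor: 1.442 × 0.255 × 1.108 × 0.246 = 0.10022597928.
1278874 × 0.10022597928 = 128176.39902573072 ≈ 128176.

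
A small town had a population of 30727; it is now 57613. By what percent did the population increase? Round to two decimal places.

Change: 57613 − 30727 = 26886.
Relative to the original: 26886 ÷ 30727 ≈ 87.50%.
So the population increased by 87.50%.

87.50%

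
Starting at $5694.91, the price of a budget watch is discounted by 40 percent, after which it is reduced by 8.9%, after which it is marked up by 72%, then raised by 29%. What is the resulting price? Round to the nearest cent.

40% decrease: $5694.91 × 0.6 = $3416.946.
After the 8.9% decrease: $3416.946 × 0.911 = $3112.837806.
72% increase: $3112.837806 × 1.72 = $5354.08102632.
29% increase: $5354.08102632 × 1.29 = $6906.7645239528 ≈ $6906.76.

$6906.76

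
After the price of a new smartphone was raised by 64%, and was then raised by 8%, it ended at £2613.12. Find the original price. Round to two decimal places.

£1475.34

Undoing the 8% increase: £2613.12 ÷ 1.08 ≈ £2419.555556.
Undoing the 64% increase: £2419.555556 ÷ 1.64 ≈ £1475.34.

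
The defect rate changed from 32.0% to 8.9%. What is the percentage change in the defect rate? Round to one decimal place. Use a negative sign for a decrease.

-72.2%

The change is 8.9 − 32.0 = -23.1 percentage points.
Relative to the original 32.0%, that is -23.1 ÷ 32.0 ≈ -72.2%.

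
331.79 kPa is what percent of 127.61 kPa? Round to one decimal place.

331.79 kPa ÷ 127.61 kPa ≈ 260.0%.

260.0%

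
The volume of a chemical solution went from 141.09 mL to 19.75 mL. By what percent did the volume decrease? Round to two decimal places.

Change: 19.75 − 141.09 = -121.34.
Relative to the original: -121.34 ÷ 141.09 ≈ -86.00%.
So the volume decreased by 86.00%.

86.00%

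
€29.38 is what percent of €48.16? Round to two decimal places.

€29.38 ÷ €48.16 ≈ 61.00%.

61.00%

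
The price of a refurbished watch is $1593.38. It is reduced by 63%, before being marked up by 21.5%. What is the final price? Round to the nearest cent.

$716.30

After the 63% decrease: $1593.38 × 0.37 = $589.5506.
After the 21.5% increase: $589.5506 × 1.215 = $716.303979 ≈ $716.30.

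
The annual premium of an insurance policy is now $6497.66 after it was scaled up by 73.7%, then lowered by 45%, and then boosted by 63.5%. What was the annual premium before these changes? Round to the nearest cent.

The overall multiplier applied was 1.737 × 0.55 × 1.635 = 1.56199725.
So the original annual premium was $6497.66 ÷ 1.56199725 ≈ $4159.84.

$4159.84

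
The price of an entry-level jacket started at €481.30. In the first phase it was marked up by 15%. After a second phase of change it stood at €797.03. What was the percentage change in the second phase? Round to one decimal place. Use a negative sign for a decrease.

44.0%

After the first phase: €481.30 × 1.15 = €553.495.
Second-phase multiplier: €797.03 ÷ €553.495 ≈ 1.43999.
That is a change of 44.0%.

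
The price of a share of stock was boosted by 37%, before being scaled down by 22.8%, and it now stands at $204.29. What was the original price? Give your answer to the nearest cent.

Undoing the 22.8% decrease: $204.29 ÷ 0.772 ≈ $264.624352.
Undoing the 37% increase: $264.624352 ÷ 1.37 ≈ $193.16.

$193.16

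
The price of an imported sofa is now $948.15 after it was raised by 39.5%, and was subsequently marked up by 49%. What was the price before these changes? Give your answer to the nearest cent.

$456.16

Undoing the 49% increase: $948.15 ÷ 1.49 ≈ $636.342282.
Undoing the 39.5% increase: $636.342282 ÷ 1.395 ≈ $456.16.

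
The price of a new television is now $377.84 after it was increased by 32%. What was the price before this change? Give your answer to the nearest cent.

The overall multiplier applied was 1.32.
So the original price was $377.84 ÷ 1.32 ≈ $286.24.

$286.24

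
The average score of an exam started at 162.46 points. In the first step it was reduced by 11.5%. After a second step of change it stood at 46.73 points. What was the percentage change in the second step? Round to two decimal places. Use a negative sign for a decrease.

After the first step: 162.46 × 0.885 = 143.7771.
Second-step multiplier: 46.73 ÷ 143.7771 ≈ 0.325017.
That is a change of -67.50%.

-67.50%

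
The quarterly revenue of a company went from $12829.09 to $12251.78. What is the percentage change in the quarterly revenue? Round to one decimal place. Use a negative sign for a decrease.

Change: $12251.78 − $12829.09 = -$577.31.
Relative to the original: -$577.31 ÷ $12829.09 ≈ -4.5%.

-4.5%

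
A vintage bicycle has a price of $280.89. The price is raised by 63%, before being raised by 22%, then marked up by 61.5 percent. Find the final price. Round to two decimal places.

After the 63% increase: $280.89 × 1.63 = $457.8507.
Apply the 22% increase: $457.8507 × 1.22 = $558.577854.
After the 61.5% increase: $558.577854 × 1.615 = $902.10323421 ≈ $902.10.

$902.10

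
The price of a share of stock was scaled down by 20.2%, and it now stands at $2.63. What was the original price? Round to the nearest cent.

The overall multiplier applied was 0.798.
So the original price was $2.63 ÷ 0.798 ≈ $3.30.

$3.30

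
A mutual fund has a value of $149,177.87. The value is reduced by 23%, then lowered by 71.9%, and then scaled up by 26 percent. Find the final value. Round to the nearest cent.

Each change multiplies by a factor: 0.77 × 0.281 × 1.26 = 0.2726262.
$149,177.87 × 0.2726262 = $40669.795822194 ≈ $40,669.80.

$40,669.80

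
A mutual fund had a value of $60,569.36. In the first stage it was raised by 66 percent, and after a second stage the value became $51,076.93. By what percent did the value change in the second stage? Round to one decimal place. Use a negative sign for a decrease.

-49.2%

After the first stage: $60,569.36 × 1.66 = $100545.1376.
Second-stage multiplier: $51,076.93 ÷ $100545.1376 ≈ 0.508.
That is a change of -49.2%.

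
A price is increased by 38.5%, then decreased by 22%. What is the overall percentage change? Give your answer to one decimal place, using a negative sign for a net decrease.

8.0%

A 38.5% increase multiplies by 1.385.
Then a 22% decrease: 1.385 × 0.78 = 1.0803.
Overall factor 1.0803, i.e. 8.0%.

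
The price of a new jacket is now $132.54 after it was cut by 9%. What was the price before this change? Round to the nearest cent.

The overall multiplier applied was 0.91.
So the original price was $132.54 ÷ 0.91 ≈ $145.65.

$145.65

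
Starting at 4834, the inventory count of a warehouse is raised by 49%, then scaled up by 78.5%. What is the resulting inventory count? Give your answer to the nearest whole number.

12857

Apply the 49% increase: 4834 × 1.49 = 7202.66.
78.5% increase: 7202.66 × 1.785 = 12856.7481 ≈ 12857.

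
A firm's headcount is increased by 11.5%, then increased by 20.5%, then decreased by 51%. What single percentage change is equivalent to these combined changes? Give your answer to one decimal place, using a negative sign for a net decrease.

-34.2%

The combined multiplier is 1.115 × 1.205 × 0.49 = 0.65835175.
That corresponds to a decrease of 34.2%.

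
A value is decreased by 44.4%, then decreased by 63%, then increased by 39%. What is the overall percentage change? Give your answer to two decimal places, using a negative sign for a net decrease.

The combined multiplier is 0.556 × 0.37 × 1.39 = 0.2859508.
That corresponds to a decrease of 71.40%.

-71.40%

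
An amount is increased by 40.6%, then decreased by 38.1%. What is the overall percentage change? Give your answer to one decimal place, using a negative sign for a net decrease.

-13.0%

A 40.6% increase multiplies by 1.406.
Then a 38.1% decrease: 1.406 × 0.619 = 0.870314.
Overall factor 0.870314, i.e. -13.0%.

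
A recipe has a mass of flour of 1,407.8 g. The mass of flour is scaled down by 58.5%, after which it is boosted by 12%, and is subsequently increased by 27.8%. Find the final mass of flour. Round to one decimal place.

After the 58.5% decrease: 1,407.8 × 0.415 = 584.237.
Apply the 12% increase: 584.237 × 1.12 = 654.34544.
After the 27.8% increase: 654.34544 × 1.278 = 836.25347232 ≈ 836.3.

836.3 g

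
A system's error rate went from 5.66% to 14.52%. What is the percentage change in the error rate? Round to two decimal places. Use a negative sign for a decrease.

156.54%

The change is 14.52 − 5.66 = 8.86 percentage points.
Relative to the original 5.66%, that is 8.86 ÷ 5.66 ≈ 156.54%.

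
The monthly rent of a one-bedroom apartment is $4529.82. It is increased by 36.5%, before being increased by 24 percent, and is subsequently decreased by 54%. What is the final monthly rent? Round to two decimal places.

Each change multiplies by a factor: 1.365 × 1.24 × 0.46 = 0.778596.
$4529.82 × 0.778596 = $3526.89973272 ≈ $3526.90.

$3526.90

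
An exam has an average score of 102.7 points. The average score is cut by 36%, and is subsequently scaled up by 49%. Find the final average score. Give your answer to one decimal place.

Each change multiplies by a factor: 0.64 × 1.49 = 0.9536.
102.7 × 0.9536 = 97.93472 ≈ 97.9.

97.9 points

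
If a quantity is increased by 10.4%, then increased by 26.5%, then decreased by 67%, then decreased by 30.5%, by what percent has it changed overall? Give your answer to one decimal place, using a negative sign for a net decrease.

-68.0%

The combined multiplier is 1.104 × 1.265 × 0.33 × 0.695 = 0.320301036.
That corresponds to a decrease of 68.0%.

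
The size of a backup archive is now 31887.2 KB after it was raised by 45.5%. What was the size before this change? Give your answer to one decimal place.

The overall multiplier applied was 1.455.
So the original size was 31887.2 ÷ 1.455 ≈ 21915.6 KB.

21915.6 KB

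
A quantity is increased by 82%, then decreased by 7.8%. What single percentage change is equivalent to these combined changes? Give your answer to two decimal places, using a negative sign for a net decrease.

The combined multiplier is 1.82 × 0.922 = 1.67804.
That corresponds to an increase of 67.80%.

67.80%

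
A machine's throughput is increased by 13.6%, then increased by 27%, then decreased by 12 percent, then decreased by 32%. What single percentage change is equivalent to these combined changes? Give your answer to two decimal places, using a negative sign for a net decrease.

The combined multiplier is 1.136 × 1.27 × 0.88 × 0.68 = 0.863323648.
That corresponds to a decrease of 13.67%.

-13.67%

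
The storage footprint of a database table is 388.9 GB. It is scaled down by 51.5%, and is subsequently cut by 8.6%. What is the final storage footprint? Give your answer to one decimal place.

Each change multiplies by a factor: 0.485 × 0.914 = 0.44329.
388.9 × 0.44329 = 172.395481 ≈ 172.4.

172.4 GB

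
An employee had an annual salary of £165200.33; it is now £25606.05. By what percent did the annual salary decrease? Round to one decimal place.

84.5%

Change: £25606.05 − £165200.33 = -£139594.28.
Relative to the original: -£139594.28 ÷ £165200.33 ≈ -84.5%.
So the annual salary decreased by 84.5%.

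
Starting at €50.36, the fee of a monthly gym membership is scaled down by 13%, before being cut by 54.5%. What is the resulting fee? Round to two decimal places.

Each change multiplies by a factor: 0.87 × 0.455 = 0.39585.
€50.36 × 0.39585 = €19.935006 ≈ €19.94.

€19.94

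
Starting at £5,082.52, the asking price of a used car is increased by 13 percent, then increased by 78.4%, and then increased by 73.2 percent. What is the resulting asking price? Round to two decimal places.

£17,745.99

Each change multiplies by a factor: 1.13 × 1.784 × 1.732 = 3.49157344.
£5,082.52 × 3.49157344 = £17745.9918402688 ≈ £17,745.99.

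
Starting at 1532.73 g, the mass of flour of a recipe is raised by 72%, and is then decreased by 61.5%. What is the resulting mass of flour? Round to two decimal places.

Each change multiplies by a factor: 1.72 × 0.385 = 0.6622.
1532.73 × 0.6622 = 1014.973806 ≈ 1014.97.

1014.97 g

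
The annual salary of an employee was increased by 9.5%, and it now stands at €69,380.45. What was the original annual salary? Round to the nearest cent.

The overall multiplier applied was 1.095.
So the original annual salary was €69,380.45 ÷ 1.095 ≈ €63,361.14.

€63,361.14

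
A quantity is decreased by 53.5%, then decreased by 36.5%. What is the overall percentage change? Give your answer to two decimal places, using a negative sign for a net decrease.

A 53.5% decrease multiplies by 0.465.
Then a 36.5% decrease: 0.465 × 0.635 = 0.295275.
Overall factor 0.295275, i.e. -70.47%.

-70.47%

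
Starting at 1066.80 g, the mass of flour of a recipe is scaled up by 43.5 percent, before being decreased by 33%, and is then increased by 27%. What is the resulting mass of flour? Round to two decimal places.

1302.61 g

Each change multiplies by a factor: 1.435 × 0.67 × 1.27 = 1.2210415.
1066.80 × 1.2210415 = 1302.6070722 ≈ 1302.61.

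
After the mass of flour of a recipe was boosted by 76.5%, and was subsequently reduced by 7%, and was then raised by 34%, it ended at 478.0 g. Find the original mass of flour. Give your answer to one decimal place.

Undoing the 34% increase: 478.0 ÷ 1.34 ≈ 356.716418.
Undoing the 7% decrease: 356.716418 ÷ 0.93 ≈ 383.566041.
Undoing the 76.5% increase: 383.566041 ÷ 1.765 ≈ 217.3 g.

217.3 g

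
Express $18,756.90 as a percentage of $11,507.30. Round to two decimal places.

163.00%

$18,756.90 ÷ $11,507.30 ≈ 163.00%.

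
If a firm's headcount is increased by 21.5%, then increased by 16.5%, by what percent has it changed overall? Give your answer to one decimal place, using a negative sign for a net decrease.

The combined multiplier is 1.215 × 1.165 = 1.415475.
That corresponds to an increase of 41.5%.

41.5%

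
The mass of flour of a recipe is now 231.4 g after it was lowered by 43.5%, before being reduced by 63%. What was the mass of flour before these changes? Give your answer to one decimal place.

Undoing the 63% decrease: 231.4 ÷ 0.37 ≈ 625.405405.
Undoing the 43.5% decrease: 625.405405 ÷ 0.565 ≈ 1106.9 g.

1106.9 g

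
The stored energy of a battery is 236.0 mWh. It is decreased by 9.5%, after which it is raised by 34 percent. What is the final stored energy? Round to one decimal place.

Each change multiplies by a factor: 0.905 × 1.34 = 1.2127.
236.0 × 1.2127 = 286.1972 ≈ 286.2.

286.2 mWh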